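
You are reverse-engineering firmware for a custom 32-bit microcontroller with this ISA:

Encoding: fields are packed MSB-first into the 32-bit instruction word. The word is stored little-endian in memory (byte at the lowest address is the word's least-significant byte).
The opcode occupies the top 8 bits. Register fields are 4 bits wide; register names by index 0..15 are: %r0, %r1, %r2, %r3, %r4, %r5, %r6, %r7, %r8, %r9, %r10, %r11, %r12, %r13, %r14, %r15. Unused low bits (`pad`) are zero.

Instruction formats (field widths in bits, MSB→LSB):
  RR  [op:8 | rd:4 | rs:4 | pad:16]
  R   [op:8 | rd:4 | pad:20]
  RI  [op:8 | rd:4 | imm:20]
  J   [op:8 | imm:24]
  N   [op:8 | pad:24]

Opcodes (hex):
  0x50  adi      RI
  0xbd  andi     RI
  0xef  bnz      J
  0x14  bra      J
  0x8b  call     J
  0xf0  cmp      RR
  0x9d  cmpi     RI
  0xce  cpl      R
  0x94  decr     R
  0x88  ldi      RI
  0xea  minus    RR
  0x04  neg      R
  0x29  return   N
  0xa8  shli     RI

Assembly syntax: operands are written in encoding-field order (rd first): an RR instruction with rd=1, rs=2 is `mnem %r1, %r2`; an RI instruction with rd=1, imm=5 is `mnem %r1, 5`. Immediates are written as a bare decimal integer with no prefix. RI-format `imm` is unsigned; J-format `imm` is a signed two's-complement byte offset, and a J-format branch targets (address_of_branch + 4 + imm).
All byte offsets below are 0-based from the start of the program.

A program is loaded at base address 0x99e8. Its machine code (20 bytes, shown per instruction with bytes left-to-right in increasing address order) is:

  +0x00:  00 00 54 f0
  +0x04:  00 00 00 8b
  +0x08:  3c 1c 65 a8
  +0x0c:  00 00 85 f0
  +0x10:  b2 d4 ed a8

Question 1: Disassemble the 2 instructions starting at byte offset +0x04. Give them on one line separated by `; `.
call 0; shli %r6, 334908

[04] 00 00 00 8b → 0x8b000000
  op=0x8b000000>>24=0x8b ⇒ call (J)
  [23:0] imm=0 = 0
[08] 3c 1c 65 a8 → 0xa8651c3c
  op=0xa8651c3c>>24=0xa8 ⇒ shli (RI)
  [23:20] rd=6 = %r6
  [19:0] imm=334908 = 334908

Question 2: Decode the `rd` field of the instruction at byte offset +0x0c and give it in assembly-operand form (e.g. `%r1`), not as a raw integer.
off 0x0c: read 00 00 85 f0 as little → 0xf0850000
  op=0xf0850000>>24=0xf0 ⇒ cmp (RR)
  rd@[23:20]=0x8 ⇒ %r8
  rs@[19:16]=0x5 ⇒ %r5

%r8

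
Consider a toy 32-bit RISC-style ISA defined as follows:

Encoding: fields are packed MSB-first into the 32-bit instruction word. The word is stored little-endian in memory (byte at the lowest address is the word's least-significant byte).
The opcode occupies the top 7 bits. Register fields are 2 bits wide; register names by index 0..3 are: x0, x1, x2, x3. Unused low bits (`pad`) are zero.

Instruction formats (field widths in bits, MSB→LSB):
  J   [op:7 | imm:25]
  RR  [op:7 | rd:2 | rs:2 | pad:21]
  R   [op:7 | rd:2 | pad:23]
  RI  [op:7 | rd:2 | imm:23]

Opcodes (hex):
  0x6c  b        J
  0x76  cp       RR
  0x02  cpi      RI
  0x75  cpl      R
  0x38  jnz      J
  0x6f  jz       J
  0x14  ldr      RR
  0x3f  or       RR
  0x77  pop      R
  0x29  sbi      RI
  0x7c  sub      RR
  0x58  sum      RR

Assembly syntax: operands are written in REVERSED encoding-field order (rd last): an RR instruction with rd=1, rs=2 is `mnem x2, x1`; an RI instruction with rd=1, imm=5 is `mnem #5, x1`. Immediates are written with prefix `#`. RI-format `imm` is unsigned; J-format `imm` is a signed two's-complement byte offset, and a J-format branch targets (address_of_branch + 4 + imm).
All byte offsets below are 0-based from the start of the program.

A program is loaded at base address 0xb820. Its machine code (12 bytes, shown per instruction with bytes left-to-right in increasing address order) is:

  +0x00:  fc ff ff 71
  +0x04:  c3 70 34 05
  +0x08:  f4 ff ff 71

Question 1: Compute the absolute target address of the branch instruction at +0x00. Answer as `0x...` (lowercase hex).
[00] fc ff ff 71 → 0x71fffffc
  top 7b → 0x38 → jnz [J]
  [24:0] imm=33554428 (s25→-4) = #-4
  target = base 0xb820 + off 0x00 + 4 + imm -4 = 0xb820

0xb820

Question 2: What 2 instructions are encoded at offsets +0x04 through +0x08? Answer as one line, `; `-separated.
cpi #3436739, x2; jnz #-12

[04] c3 70 34 05 → 0x053470c3
  op=0x053470c3>>25=0x2 ⇒ cpi (RI)
  [24:23] rd=2 = x2
  [22:0] imm=3436739 = #3436739
[08] f4 ff ff 71 → 0x71fffff4
  op=0x71fffff4>>25=0x38 ⇒ jnz (J)
  [24:0] imm=33554420 (s25→-12) = #-12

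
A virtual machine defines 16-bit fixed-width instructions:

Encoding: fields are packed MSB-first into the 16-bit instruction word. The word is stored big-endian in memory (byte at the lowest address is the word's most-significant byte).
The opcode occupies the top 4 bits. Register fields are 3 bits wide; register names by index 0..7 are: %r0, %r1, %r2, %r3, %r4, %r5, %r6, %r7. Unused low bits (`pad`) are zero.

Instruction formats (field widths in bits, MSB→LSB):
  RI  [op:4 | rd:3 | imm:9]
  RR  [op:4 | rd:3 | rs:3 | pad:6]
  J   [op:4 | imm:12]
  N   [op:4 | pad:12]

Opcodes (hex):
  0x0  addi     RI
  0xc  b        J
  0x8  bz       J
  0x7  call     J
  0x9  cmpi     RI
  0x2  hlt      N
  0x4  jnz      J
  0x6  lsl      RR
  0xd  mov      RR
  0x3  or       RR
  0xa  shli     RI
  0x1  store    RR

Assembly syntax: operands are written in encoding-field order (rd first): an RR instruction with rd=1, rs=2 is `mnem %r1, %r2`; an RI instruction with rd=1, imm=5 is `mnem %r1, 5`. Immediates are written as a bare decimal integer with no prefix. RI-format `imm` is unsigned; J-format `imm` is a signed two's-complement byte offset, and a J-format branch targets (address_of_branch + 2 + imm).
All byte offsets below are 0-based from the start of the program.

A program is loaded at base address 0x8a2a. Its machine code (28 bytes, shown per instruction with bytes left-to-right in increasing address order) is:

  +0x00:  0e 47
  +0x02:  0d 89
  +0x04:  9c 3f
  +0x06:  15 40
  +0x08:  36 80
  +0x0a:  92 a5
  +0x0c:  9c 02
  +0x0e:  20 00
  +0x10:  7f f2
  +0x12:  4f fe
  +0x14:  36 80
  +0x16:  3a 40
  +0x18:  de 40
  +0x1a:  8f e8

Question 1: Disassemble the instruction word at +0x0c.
cmpi %r6, 2

off 0x0c: read 9c 02 as big → 0x9c02
  top 4b → 0x9 → cmpi [RI]
  rd@[11:9]=0x6 ⇒ %r6
  imm@[8:0]=0x2 ⇒ 2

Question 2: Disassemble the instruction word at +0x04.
cmpi %r6, 63

off 0x04: read 9c 3f as big → 0x9c3f
  op=0x9c3f>>12=0x9 ⇒ cmpi (RI)
  rd@[11:9]=0x6 ⇒ %r6
  imm@[8:0]=0x3f ⇒ 63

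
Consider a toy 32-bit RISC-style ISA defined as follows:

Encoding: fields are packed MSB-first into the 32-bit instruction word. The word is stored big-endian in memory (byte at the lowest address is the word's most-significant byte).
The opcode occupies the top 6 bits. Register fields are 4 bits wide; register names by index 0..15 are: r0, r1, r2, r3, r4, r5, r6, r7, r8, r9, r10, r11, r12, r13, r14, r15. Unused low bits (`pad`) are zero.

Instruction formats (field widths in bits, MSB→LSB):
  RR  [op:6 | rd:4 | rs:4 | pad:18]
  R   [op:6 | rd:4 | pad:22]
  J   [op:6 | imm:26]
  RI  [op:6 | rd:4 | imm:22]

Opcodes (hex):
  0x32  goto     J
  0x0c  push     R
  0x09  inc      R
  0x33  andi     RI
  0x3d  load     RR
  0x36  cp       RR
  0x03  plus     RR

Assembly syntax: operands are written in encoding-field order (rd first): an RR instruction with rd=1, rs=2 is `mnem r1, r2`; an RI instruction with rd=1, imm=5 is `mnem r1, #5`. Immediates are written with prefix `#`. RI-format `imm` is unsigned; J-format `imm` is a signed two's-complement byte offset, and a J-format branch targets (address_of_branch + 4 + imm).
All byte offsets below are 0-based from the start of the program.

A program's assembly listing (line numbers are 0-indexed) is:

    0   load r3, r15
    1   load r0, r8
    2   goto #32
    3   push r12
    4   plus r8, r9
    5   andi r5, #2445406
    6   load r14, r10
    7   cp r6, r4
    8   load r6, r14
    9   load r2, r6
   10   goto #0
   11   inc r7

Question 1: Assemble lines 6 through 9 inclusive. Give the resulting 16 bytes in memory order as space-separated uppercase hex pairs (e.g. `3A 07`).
F7 A8 00 00 D9 90 00 00 F5 B8 00 00 F4 98 00 00

L6: load op=0x3d:6|rd=14:4|rs=10:4|pad=0:18 ⇒ 0xf7a80000 ⇒ big f7 a8 00 00
L7: cp op=0x36:6|rd=6:4|rs=4:4|pad=0:18 ⇒ 0xd9900000 ⇒ big d9 90 00 00
L8: load op=0x3d:6|rd=6:4|rs=14:4|pad=0:18 ⇒ 0xf5b80000 ⇒ big f5 b8 00 00
L9: load op=0x3d:6|rd=2:4|rs=6:4|pad=0:18 ⇒ 0xf4980000 ⇒ big f4 98 00 00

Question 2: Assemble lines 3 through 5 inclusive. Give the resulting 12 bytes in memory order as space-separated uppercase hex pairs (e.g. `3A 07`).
33 00 00 00 0E 24 00 00 CD 65 50 5E

3. push fields op=0xc:6|rd=12:4|pad=0:22 → word 33000000h → 33 00 00 00
4. plus fields op=0x3:6|rd=8:4|rs=9:4|pad=0:18 → word 0e240000h → 0e 24 00 00
5. andi fields op=0x33:6|rd=5:4|imm=2445406:22 → word cd65505eh → cd 65 50 5e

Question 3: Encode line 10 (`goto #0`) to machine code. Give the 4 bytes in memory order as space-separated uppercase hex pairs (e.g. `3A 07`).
L10: goto op=0x32:6|imm=0:26 ⇒ 0xc8000000 ⇒ big c8 00 00 00

C8 00 00 00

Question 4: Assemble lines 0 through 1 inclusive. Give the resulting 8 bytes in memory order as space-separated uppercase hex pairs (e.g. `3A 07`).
F4 FC 00 00 F4 20 00 00

L0: load op=0x3d:6|rd=3:4|rs=15:4|pad=0:18 ⇒ 0xf4fc0000 ⇒ big f4 fc 00 00
L1: load op=0x3d:6|rd=0:4|rs=8:4|pad=0:18 ⇒ 0xf4200000 ⇒ big f4 20 00 00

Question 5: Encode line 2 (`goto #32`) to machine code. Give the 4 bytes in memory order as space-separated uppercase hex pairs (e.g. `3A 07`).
L2: goto op=0x32:6|imm=32:26 ⇒ 0xc8000020 ⇒ big c8 00 00 20

C8 00 00 20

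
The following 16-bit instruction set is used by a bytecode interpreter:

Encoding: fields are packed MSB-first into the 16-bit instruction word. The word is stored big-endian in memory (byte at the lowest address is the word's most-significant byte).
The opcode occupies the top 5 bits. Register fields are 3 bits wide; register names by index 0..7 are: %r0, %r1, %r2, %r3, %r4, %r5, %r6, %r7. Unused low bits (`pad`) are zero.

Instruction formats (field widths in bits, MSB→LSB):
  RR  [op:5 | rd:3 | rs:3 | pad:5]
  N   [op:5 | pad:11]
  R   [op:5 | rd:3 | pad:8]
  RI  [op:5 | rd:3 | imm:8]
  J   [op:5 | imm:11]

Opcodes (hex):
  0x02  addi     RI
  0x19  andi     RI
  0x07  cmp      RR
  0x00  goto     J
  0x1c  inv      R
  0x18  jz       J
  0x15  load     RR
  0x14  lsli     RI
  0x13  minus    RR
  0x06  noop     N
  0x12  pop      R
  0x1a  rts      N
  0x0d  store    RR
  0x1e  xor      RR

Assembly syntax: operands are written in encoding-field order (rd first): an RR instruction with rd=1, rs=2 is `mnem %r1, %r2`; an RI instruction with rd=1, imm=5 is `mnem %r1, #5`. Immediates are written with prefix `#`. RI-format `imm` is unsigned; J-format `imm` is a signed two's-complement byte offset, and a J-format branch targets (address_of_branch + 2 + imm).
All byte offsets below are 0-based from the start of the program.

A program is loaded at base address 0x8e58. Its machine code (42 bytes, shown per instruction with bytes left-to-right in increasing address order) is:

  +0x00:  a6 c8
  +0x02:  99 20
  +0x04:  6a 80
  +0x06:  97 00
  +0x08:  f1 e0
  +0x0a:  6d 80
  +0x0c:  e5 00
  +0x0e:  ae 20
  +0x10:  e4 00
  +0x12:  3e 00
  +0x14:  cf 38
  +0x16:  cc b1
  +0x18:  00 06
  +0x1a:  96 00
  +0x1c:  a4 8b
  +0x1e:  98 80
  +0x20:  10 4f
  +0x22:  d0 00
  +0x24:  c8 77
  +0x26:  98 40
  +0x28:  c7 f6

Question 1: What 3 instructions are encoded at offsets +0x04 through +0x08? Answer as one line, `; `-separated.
store %r2, %r4; pop %r7; xor %r1, %r7

+0x04: 6a 80 ⇒ word 0x6a80 (big)
  op=0x6a80>>11=0xd ⇒ store (RR)
  rd@[10:8]=0x2 ⇒ %r2
  rs@[7:5]=0x4 ⇒ %r4
+0x06: 97 00 ⇒ word 0x9700 (big)
  op=0x9700>>11=0x12 ⇒ pop (R)
  rd@[10:8]=0x7 ⇒ %r7
+0x08: f1 e0 ⇒ word 0xf1e0 (big)
  op=0xf1e0>>11=0x1e ⇒ xor (RR)
  rd@[10:8]=0x1 ⇒ %r1
  rs@[7:5]=0x7 ⇒ %r7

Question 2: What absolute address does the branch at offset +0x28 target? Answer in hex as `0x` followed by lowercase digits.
off 0x28: read c7 f6 as big → 0xc7f6
  opcode bits[15:11]=0x18: jz/J
  imm@[10:0]=0x7f6 (s11→-10) ⇒ #-10
  target = base 0x8e58 + off 0x28 + 2 + imm -10 = 0x8e78

0x8e78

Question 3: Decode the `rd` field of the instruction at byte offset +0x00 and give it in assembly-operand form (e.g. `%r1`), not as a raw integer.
%r6

[00] a6 c8 → 0xa6c8
  op=0xa6c8>>11=0x14 ⇒ lsli (RI)
  [10:8] rd=6 = %r6
  [7:0] imm=200 = #200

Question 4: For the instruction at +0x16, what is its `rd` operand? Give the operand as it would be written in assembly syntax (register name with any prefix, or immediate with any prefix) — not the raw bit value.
%r4

[16] cc b1 → 0xccb1
  top 5b → 0x19 → andi [RI]
  rd@[10:8]=0x4 ⇒ %r4
  imm@[7:0]=0xb1 ⇒ #177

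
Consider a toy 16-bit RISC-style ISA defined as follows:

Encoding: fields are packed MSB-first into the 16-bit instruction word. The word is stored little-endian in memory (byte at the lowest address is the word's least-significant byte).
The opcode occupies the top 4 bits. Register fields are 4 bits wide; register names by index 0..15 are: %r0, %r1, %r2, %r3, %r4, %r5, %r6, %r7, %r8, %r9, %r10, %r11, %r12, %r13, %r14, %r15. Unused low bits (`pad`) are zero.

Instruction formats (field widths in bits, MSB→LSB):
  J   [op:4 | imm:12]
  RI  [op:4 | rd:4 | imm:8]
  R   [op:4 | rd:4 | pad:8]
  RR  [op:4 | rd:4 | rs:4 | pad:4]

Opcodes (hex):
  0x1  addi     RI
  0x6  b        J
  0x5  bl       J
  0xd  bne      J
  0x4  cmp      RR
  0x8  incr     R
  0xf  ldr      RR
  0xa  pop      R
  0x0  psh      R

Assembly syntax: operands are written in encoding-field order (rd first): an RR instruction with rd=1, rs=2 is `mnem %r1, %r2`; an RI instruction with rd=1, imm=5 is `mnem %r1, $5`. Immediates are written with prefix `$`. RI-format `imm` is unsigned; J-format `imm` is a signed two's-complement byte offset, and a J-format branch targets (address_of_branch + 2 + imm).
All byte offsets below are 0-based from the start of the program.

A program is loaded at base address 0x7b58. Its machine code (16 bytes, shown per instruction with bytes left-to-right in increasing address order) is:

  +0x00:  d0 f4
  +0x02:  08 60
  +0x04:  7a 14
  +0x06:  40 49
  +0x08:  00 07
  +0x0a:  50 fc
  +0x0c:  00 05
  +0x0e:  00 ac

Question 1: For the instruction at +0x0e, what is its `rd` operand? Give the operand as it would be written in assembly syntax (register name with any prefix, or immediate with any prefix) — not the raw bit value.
off 0x0e: read 00 ac as little → 0xac00
  op=0xac00>>12=0xa ⇒ pop (R)
  rd@[11:8]=0xc ⇒ %r12

%r12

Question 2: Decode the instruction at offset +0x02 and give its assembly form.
+0x02: 08 60 ⇒ word 0x6008 (little)
  op=0x6008>>12=0x6 ⇒ b (J)
  imm: (w>>0)&0xfff=0x8 → $8

b $8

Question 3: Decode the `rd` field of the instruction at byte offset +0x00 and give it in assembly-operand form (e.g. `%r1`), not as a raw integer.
@+00  little-endian(d0 f4) = 0xf4d0
  top 4b → 0xf → ldr [RR]
  rd@[11:8]=0x4 ⇒ %r4
  rs@[7:4]=0xd ⇒ %r13

%r4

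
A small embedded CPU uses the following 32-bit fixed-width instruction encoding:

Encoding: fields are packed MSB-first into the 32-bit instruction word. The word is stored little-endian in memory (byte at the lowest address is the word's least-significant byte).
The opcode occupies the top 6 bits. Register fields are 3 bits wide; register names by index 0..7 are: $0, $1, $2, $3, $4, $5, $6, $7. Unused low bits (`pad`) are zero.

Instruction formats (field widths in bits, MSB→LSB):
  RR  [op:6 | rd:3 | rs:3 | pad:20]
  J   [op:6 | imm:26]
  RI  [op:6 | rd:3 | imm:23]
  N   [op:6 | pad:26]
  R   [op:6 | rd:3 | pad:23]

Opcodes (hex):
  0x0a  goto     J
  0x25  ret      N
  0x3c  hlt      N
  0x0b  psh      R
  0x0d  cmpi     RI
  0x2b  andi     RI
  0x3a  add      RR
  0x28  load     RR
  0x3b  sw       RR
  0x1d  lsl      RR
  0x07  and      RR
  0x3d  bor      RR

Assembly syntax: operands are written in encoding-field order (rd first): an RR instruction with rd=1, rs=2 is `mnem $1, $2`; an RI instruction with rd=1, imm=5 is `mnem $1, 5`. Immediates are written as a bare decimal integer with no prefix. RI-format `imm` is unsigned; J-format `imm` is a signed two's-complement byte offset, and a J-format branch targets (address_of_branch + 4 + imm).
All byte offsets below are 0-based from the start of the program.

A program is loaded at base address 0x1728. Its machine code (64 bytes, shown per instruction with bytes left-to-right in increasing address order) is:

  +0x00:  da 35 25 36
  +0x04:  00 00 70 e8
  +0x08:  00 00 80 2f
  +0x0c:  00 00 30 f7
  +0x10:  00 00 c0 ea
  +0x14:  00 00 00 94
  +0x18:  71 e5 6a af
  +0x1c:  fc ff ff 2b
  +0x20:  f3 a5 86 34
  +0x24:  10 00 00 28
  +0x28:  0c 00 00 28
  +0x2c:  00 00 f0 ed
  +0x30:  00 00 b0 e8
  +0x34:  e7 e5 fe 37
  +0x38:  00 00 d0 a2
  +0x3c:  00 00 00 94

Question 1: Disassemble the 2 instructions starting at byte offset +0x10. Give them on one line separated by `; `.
[10] 00 00 c0 ea → 0xeac00000
  op=0xeac00000>>26=0x3a ⇒ add (RR)
  rd: (w>>23)&0x7=0x5 → $5
  rs: (w>>20)&0x7=0x4 → $4
[14] 00 00 00 94 → 0x94000000
  op=0x94000000>>26=0x25 ⇒ ret (N)

add $5, $4; ret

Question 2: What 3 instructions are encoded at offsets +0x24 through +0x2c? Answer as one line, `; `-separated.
goto 16; goto 12; sw $3, $7

[24] 10 00 00 28 → 0x28000010
  op=0x28000010>>26=0xa ⇒ goto (J)
  imm@[25:0]=0x10 ⇒ 16
[28] 0c 00 00 28 → 0x2800000c
  op=0x2800000c>>26=0xa ⇒ goto (J)
  imm@[25:0]=0xc ⇒ 12
[2c] 00 00 f0 ed → 0xedf00000
  op=0xedf00000>>26=0x3b ⇒ sw (RR)
  rd@[25:23]=0x3 ⇒ $3
  rs@[22:20]=0x7 ⇒ $7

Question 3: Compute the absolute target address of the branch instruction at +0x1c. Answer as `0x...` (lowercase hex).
+0x1c: fc ff ff 2b ⇒ word 0x2bfffffc (little)
  opcode bits[31:26]=0xa: goto/J
  [25:0] imm=67108860 (s26→-4) = -4
  target = base 0x1728 + off 0x1c + 4 + imm -4 = 0x1744

0x1744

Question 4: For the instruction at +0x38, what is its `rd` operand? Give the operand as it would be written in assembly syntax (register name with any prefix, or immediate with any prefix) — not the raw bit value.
off 0x38: read 00 00 d0 a2 as little → 0xa2d00000
  top 6b → 0x28 → load [RR]
  rd@[25:23]=0x5 ⇒ $5
  rs@[22:20]=0x5 ⇒ $5

$5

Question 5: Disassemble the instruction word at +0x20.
cmpi $1, 435699

@+20  little-endian(f3 a5 86 34) = 0x3486a5f3
  opcode bits[31:26]=0xd: cmpi/RI
  [25:23] rd=1 = $1
  [22:0] imm=435699 = 435699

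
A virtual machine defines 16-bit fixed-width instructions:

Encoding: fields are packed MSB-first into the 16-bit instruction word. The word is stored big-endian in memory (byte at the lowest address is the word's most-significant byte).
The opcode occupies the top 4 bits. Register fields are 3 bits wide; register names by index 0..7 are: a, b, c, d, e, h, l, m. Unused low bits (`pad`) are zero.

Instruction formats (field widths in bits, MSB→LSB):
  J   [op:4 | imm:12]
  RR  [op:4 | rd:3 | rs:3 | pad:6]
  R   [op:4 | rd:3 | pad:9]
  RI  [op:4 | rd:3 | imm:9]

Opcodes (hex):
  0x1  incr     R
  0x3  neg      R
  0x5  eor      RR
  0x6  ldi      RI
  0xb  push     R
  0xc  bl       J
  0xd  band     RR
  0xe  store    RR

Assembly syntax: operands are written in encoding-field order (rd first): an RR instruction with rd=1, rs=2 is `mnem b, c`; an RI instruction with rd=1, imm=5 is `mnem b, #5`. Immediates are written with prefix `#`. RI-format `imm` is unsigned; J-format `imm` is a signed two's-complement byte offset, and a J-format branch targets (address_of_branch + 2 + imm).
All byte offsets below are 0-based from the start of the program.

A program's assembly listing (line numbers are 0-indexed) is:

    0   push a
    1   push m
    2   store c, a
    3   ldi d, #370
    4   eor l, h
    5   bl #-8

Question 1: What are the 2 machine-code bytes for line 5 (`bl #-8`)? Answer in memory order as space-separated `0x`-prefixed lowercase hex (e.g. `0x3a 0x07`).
0xcf 0xf8

L5: bl op=0xc:4|imm=-8:12 ⇒ 0xcff8 ⇒ big cf f8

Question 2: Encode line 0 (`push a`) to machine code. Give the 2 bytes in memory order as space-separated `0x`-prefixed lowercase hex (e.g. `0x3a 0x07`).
L0: push op=0xb:4|rd=0:3|pad=0:9 ⇒ 0xb000 ⇒ big b0 00

0xb0 0x00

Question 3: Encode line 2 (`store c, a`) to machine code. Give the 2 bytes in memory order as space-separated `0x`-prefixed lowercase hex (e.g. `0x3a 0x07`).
0xe4 0x00

L2: store op=0xe:4|rd=2:3|rs=0:3|pad=0:6 ⇒ 0xe400 ⇒ big e4 00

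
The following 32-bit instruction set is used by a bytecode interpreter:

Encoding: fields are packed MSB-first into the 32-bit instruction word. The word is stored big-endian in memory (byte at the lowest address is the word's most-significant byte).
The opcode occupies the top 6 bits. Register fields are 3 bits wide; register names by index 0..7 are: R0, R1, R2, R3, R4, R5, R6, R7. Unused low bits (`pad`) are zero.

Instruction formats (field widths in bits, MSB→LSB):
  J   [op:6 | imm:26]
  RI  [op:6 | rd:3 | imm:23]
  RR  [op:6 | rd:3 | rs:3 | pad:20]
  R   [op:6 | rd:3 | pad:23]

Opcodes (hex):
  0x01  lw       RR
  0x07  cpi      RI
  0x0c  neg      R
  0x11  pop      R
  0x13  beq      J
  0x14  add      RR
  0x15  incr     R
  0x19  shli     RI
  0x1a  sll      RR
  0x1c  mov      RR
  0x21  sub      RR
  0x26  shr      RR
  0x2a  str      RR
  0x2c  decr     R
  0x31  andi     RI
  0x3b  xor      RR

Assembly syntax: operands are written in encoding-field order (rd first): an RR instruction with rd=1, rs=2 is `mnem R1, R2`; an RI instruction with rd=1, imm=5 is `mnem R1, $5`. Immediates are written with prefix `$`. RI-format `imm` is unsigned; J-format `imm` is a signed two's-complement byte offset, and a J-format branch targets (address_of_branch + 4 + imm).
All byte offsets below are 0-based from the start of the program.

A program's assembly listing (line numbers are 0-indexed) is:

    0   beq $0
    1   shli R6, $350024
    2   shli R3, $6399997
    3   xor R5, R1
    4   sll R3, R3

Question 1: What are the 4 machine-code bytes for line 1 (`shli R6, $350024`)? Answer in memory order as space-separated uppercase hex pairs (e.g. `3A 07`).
67 05 57 48

1. shli fields op=0x19:6|rd=6:3|imm=350024:23 → word 67055748h → 67 05 57 48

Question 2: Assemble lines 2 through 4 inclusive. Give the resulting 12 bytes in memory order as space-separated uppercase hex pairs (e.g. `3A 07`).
65 E1 A7 FD EE 90 00 00 69 B0 00 00

2. shli fields op=0x19:6|rd=3:3|imm=6399997:23 → word 65e1a7fdh → 65 e1 a7 fd
3. xor fields op=0x3b:6|rd=5:3|rs=1:3|pad=0:20 → word ee900000h → ee 90 00 00
4. sll fields op=0x1a:6|rd=3:3|rs=3:3|pad=0:20 → word 69b00000h → 69 b0 00 00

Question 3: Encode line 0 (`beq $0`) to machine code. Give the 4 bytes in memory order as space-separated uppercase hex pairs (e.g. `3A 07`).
0. beq fields op=0x13:6|imm=0:26 → word 4c000000h → 4c 00 00 00

4C 00 00 00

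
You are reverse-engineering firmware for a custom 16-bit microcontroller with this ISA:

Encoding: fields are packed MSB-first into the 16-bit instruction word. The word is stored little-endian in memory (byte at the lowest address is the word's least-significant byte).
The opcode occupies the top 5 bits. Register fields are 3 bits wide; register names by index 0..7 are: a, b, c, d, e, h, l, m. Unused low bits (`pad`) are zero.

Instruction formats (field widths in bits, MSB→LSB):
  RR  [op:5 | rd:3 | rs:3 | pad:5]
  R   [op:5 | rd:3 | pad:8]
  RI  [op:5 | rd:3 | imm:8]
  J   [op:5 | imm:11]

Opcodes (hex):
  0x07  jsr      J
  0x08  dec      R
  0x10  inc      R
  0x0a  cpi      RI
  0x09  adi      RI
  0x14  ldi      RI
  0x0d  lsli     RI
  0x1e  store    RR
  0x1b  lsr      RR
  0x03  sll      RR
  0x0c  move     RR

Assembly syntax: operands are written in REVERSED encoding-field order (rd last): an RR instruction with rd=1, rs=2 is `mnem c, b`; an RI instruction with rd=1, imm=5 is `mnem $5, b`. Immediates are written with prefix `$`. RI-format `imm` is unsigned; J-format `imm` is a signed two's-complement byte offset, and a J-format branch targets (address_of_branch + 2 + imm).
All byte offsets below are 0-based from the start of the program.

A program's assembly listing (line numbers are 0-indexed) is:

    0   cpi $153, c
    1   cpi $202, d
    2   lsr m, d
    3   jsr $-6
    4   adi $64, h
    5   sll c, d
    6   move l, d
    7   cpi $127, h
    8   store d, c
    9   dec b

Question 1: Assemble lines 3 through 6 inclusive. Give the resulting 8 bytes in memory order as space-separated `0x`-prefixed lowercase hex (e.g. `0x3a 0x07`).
3. jsr fields op=0x7:5|imm=-6:11 → word 3ffah → fa 3f
4. adi fields op=0x9:5|rd=5:3|imm=64:8 → word 4d40h → 40 4d
5. sll fields op=0x3:5|rd=3:3|rs=2:3|pad=0:5 → word 1b40h → 40 1b
6. move fields op=0xc:5|rd=3:3|rs=6:3|pad=0:5 → word 63c0h → c0 63

0xfa 0x3f 0x40 0x4d 0x40 0x1b 0xc0 0x63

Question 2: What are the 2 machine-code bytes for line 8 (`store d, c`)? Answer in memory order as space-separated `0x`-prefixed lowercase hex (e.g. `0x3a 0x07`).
L8: store op=0x1e:5|rd=2:3|rs=3:3|pad=0:5 ⇒ 0xf260 ⇒ little 60 f2

0x60 0xf2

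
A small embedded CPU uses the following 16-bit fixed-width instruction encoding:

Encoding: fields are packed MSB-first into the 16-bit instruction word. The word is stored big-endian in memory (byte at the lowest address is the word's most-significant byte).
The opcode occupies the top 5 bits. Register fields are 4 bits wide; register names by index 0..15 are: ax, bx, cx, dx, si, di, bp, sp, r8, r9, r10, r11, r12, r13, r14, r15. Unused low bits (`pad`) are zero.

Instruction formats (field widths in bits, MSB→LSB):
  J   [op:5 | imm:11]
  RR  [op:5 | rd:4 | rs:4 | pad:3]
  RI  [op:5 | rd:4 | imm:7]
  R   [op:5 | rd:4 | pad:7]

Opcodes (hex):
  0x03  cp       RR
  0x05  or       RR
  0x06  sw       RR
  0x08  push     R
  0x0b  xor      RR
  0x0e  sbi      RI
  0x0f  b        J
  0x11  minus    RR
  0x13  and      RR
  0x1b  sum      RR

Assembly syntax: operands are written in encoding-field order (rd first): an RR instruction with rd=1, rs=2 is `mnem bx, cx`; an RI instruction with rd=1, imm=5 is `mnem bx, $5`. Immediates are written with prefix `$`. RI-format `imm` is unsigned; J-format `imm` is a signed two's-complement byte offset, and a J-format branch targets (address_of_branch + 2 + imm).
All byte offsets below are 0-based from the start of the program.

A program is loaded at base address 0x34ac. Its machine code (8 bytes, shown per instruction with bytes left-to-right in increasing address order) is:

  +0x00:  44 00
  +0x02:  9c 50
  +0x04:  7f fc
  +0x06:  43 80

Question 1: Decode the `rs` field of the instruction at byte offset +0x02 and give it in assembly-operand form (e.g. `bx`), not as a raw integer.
r10

+0x02: 9c 50 ⇒ word 0x9c50 (big)
  top 5b → 0x13 → and [RR]
  rd@[10:7]=0x8 ⇒ r8
  rs@[6:3]=0xa ⇒ r10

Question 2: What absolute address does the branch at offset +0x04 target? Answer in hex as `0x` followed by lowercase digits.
0x34ae

[04] 7f fc → 0x7ffc
  top 5b → 0xf → b [J]
  [10:0] imm=2044 (s11→-4) = $-4
  target = base 0x34ac + off 0x04 + 2 + imm -4 = 0x34ae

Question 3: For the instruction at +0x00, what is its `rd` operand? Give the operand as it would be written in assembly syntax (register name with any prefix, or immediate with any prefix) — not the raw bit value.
+0x00: 44 00 ⇒ word 0x4400 (big)
  opcode bits[15:11]=0x8: push/R
  rd: (w>>7)&0xf=0x8 → r8

r8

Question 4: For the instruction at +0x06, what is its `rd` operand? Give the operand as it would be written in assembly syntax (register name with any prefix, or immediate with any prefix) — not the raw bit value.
sp

+0x06: 43 80 ⇒ word 0x4380 (big)
  opcode bits[15:11]=0x8: push/R
  [10:7] rd=7 = sp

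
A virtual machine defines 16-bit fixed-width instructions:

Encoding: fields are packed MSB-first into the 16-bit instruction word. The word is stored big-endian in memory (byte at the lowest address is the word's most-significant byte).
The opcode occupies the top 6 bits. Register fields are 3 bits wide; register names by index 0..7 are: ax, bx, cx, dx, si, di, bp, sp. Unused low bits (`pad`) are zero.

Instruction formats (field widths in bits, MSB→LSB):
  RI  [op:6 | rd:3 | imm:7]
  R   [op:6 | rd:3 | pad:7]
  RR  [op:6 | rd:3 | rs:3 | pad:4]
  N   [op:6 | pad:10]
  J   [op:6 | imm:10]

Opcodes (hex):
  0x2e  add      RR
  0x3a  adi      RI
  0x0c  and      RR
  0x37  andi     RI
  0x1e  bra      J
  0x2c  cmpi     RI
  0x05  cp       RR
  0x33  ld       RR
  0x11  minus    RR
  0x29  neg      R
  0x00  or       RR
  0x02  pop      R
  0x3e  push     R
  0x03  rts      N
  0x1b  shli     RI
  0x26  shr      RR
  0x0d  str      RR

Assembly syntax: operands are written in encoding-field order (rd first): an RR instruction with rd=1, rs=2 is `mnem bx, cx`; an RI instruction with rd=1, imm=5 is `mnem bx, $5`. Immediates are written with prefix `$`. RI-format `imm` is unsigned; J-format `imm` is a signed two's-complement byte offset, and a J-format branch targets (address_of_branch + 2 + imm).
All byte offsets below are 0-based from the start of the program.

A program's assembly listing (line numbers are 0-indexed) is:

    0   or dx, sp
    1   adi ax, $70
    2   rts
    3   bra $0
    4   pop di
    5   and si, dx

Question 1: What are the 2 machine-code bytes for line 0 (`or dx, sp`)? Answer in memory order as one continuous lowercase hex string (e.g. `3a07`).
0. or fields op=0x0:6|rd=3:3|rs=7:3|pad=0:4 → word 01f0h → 01 f0

01f0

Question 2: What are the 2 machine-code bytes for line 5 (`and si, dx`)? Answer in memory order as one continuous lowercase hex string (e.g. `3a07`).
3230

5. and fields op=0xc:6|rd=4:3|rs=3:3|pad=0:4 → word 3230h → 32 30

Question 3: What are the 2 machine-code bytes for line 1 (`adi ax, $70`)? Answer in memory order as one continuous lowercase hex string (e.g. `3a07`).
line 1 (adi): pack op=0x3a:6|rd=0:3|imm=70:7 = 0xe846; big→ e8 46

e846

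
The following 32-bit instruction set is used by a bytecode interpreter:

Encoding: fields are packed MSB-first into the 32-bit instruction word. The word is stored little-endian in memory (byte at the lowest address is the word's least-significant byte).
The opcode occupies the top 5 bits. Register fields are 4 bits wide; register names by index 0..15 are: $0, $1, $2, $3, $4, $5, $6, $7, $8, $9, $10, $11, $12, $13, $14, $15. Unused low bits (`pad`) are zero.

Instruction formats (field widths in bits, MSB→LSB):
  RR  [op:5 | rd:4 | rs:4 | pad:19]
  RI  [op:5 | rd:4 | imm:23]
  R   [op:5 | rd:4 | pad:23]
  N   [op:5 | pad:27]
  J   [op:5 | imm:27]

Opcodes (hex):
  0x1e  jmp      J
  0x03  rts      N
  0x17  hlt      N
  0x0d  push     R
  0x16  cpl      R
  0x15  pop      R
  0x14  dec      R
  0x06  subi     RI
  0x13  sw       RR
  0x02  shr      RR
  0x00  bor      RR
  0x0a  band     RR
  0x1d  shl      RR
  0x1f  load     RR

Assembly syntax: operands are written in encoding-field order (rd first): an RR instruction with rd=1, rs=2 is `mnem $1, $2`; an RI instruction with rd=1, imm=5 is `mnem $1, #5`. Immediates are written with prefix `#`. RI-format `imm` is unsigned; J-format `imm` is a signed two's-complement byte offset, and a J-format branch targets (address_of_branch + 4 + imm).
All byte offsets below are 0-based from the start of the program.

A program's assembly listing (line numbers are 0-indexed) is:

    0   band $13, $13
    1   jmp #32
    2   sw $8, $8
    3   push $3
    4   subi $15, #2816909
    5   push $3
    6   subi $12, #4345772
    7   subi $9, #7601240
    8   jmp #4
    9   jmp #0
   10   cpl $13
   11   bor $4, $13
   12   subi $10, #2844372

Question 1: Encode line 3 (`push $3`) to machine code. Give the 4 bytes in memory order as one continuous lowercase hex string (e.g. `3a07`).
line 3 (push): pack op=0xd:5|rd=3:4|pad=0:23 = 0x69800000; little→ 00 00 80 69

00008069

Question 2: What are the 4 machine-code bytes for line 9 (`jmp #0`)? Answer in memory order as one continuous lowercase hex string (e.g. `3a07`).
000000f0

9. jmp fields op=0x1e:5|imm=0:27 → word f0000000h → 00 00 00 f0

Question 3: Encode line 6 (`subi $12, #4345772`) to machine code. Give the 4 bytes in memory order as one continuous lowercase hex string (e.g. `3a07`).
6. subi fields op=0x6:5|rd=12:4|imm=4345772:23 → word 36424fach → ac 4f 42 36

ac4f4236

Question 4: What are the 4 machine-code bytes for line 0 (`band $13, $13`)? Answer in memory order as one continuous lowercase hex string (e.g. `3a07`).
0000e856

L0: band op=0xa:5|rd=13:4|rs=13:4|pad=0:19 ⇒ 0x56e80000 ⇒ little 00 00 e8 56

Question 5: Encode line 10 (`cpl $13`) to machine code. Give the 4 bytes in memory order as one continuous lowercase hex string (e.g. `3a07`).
000080b6

line 10 (cpl): pack op=0x16:5|rd=13:4|pad=0:23 = 0xb6800000; little→ 00 00 80 b6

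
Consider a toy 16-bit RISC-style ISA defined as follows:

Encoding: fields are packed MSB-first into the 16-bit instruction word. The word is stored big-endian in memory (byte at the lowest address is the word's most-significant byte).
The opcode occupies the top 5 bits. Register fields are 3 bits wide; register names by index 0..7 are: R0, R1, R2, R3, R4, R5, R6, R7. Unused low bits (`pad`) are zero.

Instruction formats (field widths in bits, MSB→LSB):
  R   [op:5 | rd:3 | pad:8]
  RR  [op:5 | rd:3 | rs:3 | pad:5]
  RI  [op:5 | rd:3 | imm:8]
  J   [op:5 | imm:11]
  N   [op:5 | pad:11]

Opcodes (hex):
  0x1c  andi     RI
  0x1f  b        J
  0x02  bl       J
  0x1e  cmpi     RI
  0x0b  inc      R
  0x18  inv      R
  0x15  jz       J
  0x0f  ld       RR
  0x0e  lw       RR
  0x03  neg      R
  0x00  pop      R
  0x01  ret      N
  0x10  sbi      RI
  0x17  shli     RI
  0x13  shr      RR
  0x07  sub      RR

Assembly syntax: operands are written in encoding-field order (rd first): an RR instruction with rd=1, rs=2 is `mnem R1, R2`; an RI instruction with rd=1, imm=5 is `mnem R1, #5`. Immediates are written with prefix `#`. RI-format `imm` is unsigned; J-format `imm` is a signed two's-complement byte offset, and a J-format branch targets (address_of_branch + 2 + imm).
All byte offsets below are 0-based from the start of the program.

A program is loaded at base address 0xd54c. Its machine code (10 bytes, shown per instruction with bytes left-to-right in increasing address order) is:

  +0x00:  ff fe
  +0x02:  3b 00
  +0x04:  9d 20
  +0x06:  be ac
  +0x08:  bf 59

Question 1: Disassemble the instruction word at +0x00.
b #-2

[00] ff fe → 0xfffe
  op=0xfffe>>11=0x1f ⇒ b (J)
  [10:0] imm=2046 (s11→-2) = #-2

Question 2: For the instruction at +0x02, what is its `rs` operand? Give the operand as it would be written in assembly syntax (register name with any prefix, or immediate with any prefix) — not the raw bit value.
R0

+0x02: 3b 00 ⇒ word 0x3b00 (big)
  op=0x3b00>>11=0x7 ⇒ sub (RR)
  rd: (w>>8)&0x7=0x3 → R3
  rs: (w>>5)&0x7=0x0 → R0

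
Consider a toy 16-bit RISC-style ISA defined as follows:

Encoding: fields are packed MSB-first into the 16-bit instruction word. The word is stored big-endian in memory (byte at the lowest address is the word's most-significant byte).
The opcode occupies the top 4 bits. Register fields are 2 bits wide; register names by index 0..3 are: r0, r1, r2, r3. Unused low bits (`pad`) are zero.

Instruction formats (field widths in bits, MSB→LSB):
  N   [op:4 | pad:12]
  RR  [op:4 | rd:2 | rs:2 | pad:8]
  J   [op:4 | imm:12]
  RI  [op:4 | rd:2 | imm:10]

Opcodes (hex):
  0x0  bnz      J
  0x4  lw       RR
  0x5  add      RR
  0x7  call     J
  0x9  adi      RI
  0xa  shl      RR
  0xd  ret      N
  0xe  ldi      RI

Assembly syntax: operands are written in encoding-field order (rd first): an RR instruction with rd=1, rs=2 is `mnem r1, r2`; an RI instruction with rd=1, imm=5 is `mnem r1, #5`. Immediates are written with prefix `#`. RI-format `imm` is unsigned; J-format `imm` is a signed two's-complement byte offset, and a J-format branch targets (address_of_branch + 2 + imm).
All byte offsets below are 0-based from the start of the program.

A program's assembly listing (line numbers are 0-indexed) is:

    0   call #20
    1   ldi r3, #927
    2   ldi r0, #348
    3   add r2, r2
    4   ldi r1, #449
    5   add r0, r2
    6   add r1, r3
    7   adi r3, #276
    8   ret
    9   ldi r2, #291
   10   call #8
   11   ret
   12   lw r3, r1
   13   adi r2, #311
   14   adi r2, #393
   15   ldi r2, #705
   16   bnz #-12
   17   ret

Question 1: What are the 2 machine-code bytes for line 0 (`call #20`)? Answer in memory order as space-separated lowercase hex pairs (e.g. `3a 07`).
L0: call op=0x7:4|imm=20:12 ⇒ 0x7014 ⇒ big 70 14

70 14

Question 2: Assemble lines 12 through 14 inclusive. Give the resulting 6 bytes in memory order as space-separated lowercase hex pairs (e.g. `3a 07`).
4d 00 99 37 99 89

L12: lw op=0x4:4|rd=3:2|rs=1:2|pad=0:8 ⇒ 0x4d00 ⇒ big 4d 00
L13: adi op=0x9:4|rd=2:2|imm=311:10 ⇒ 0x9937 ⇒ big 99 37
L14: adi op=0x9:4|rd=2:2|imm=393:10 ⇒ 0x9989 ⇒ big 99 89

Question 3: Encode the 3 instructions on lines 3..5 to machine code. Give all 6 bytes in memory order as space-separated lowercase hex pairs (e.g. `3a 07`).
line 3 (add): pack op=0x5:4|rd=2:2|rs=2:2|pad=0:8 = 0x5a00; big→ 5a 00
line 4 (ldi): pack op=0xe:4|rd=1:2|imm=449:10 = 0xe5c1; big→ e5 c1
line 5 (add): pack op=0x5:4|rd=0:2|rs=2:2|pad=0:8 = 0x5200; big→ 52 00

5a 00 e5 c1 52 00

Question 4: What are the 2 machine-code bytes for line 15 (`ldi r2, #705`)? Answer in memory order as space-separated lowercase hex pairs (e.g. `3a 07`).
15. ldi fields op=0xe:4|rd=2:2|imm=705:10 → word eac1h → ea c1

ea c1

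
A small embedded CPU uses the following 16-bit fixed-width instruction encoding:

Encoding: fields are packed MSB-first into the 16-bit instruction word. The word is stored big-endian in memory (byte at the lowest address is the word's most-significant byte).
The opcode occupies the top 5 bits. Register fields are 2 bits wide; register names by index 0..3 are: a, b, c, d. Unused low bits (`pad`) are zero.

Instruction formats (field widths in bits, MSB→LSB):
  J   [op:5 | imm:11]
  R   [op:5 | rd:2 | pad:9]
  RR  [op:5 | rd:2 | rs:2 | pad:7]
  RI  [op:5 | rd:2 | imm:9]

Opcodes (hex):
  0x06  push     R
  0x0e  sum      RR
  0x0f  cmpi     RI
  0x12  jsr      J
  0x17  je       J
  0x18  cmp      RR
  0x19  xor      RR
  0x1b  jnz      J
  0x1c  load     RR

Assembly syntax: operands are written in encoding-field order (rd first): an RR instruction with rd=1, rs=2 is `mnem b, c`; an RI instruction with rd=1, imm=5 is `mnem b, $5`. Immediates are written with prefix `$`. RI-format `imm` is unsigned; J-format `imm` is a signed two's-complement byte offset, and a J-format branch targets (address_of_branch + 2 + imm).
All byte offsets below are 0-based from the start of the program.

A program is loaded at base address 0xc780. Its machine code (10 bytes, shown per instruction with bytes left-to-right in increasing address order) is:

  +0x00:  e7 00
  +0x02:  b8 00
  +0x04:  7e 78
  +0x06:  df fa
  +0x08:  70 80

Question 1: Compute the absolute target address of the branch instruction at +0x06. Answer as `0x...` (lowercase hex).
0xc782

@+06  big-endian(df fa) = 0xdffa
  op=0xdffa>>11=0x1b ⇒ jnz (J)
  imm@[10:0]=0x7fa (s11→-6) ⇒ $-6
  target = base 0xc780 + off 0x06 + 2 + imm -6 = 0xc782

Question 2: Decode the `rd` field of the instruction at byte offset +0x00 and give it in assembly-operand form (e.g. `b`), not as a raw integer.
[00] e7 00 → 0xe700
  opcode bits[15:11]=0x1c: load/RR
  rd: (w>>9)&0x3=0x3 → d
  rs: (w>>7)&0x3=0x2 → c

d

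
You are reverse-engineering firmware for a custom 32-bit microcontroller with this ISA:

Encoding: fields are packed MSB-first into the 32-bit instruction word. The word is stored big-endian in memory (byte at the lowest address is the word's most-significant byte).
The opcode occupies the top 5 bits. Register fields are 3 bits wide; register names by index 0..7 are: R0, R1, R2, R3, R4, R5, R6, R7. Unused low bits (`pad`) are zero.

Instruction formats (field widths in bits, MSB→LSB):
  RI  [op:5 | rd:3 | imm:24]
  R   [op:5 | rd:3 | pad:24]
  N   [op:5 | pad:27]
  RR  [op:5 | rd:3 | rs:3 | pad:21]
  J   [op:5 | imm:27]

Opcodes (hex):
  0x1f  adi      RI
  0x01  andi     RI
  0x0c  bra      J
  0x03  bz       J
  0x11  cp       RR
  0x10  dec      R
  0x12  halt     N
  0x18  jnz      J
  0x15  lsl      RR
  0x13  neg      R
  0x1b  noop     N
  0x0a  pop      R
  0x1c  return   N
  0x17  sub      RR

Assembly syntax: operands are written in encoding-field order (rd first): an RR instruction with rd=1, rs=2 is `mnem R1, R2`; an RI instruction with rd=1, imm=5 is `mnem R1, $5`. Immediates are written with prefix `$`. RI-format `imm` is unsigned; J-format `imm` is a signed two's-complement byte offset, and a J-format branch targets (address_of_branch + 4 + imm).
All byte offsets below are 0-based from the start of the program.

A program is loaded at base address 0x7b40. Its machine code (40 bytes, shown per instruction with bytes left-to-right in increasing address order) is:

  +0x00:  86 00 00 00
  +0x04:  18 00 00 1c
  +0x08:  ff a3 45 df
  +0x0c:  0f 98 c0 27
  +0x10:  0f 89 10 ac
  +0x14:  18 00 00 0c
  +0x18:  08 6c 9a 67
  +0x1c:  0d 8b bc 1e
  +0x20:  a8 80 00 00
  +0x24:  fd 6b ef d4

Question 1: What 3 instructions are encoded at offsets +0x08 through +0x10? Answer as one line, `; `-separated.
adi R7, $10700255; andi R7, $10010663; andi R7, $8982700

+0x08: ff a3 45 df ⇒ word 0xffa345df (big)
  top 5b → 0x1f → adi [RI]
  [26:24] rd=7 = R7
  [23:0] imm=10700255 = $10700255
+0x0c: 0f 98 c0 27 ⇒ word 0x0f98c027 (big)
  top 5b → 0x1 → andi [RI]
  [26:24] rd=7 = R7
  [23:0] imm=10010663 = $10010663
+0x10: 0f 89 10 ac ⇒ word 0x0f8910ac (big)
  top 5b → 0x1 → andi [RI]
  [26:24] rd=7 = R7
  [23:0] imm=8982700 = $8982700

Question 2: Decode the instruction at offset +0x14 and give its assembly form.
bz $12

[14] 18 00 00 0c → 0x1800000c
  top 5b → 0x3 → bz [J]
  [26:0] imm=12 = $12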